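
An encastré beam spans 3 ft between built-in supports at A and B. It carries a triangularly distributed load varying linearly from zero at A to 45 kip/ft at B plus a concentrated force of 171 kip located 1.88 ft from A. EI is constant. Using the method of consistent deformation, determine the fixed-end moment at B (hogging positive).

M_B = 95.46 kip·ft

Take the two fixed-end moments M_A, M_B as redundants; the released structure is the simple span AB.
Simple-span end rotations at A and B under the given loads:
  at A: triangular load, peak 45: 7w₀L³/(360EI) = 23.62/EI
  at B: triangular load, peak 45: w₀L³/(45EI) = 27/EI
  at A: point load 171 at a = 1.88: Pab(L + b)/(6LEI) = 82.41/EI
  at B: point load 171 at a = 1.88: Pab(L + a)/(6LEI) = 97.62/EI
  θ_A0 = 106/EI,  θ_B0 = 124.6/EI
Flexibility coefficients: a unit moment at one end gives L/(3EI) there and L/(6EI) at the far end, so f₁₁ = f₂₂ = 1/EI and f₁₂ = f₂₁ = 0.5/EI.
Compatibility — zero rotation at each built-in end:
  1 M_A + 0.5 M_B = 106
  0.5 M_A + 1 M_B = 124.6
Solving the pair gives M_A = 58.31 kip·ft and M_B = 95.46 kip·ft (hogging).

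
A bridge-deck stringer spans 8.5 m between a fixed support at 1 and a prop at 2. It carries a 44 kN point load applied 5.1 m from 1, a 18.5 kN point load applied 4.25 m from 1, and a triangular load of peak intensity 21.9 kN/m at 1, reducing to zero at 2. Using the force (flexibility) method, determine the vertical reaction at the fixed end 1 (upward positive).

R_1 = 112.2 kN

Remove the prop at 2; the released (primary) structure is a cantilever built in at 1.
Free-end deflection of the primary structure under the applied loading (downward +):
  point load 44 at a = 5.1: Pa²(3L − a)/(6EI) = 3891/EI
  point load 18.5 at a = 4.25: Pa²(3L − a)/(6EI) = 1183/EI
  triangular load, peak 21.9 at the fixed end: w₀L⁴/(30EI) = 3811/EI
  δ_0 = 8885/EI
Flexibility coefficient — unit upward force at 2: δ_{22} = L³/(3EI) = 204.7/EI.
Compatibility at 2: δ_0 − R_2·δ_{22} = 0, so R_2 = 8885/204.7 = 43.4 kN.
Vertical equilibrium: R_1 = ΣP − R_2 = 155.6 − 43.4 = 112.2 kN.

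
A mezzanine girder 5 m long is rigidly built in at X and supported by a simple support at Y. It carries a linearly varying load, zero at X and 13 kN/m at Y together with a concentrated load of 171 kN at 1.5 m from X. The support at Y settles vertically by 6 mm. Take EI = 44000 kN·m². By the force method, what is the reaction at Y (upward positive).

R_Y = 32.32 kN

Take the reaction at Y as the redundant and release it; the primary structure is a cantilever fixed at X.
Primary-structure tip deflection at Y by superposition:
  triangular load, peak 13 at the free end: 11w₀L⁴/(120EI) = 744.8/EI
  point load 171 at a = 1.5: Pa²(3L − a)/(6EI) = 865.7/EI
  δ_0 = 1610/EI
Flexibility coefficient — unit upward force at Y: δ_{YY} = L³/(3EI) = 41.67/EI.
With EI = 44000 kN·m²: δ_0 = 0.036602 m and δ_{YY} = 0.000947 m/kN.
Compatibility — the beam at Y must follow the support down by 0.006 m: δ_0 − R_Y·δ_{YY} = 0.006, so R_Y = (0.036602 − 0.006)/0.000947 = 32.32 kN.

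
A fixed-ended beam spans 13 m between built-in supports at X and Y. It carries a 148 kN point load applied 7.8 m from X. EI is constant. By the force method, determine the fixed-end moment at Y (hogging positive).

Take the two fixed-end moments M_X, M_Y as redundants; the released structure is the simple span XY.
End rotations of the released simple span under the applied load (×1/EI):
  at X: point load 148 at a = 7.8: Pab(L + b)/(6LEI) = 1401/EI
  at Y: point load 148 at a = 7.8: Pab(L + a)/(6LEI) = 1601/EI
  θ_X0 = 1401/EI,  θ_Y0 = 1601/EI
Flexibility coefficients: a unit moment at one end gives L/(3EI) there and L/(6EI) at the far end, so f₁₁ = f₂₂ = 4.333/EI and f₁₂ = f₂₁ = 2.167/EI.
Compatibility — zero rotation at each built-in end:
  4.333 M_X + 2.167 M_Y = 1401
  2.167 M_X + 4.333 M_Y = 1601
Solving the pair gives M_X = 184.7 kN·m and M_Y = 277.1 kN·m (hogging).

M_Y = 277.1 kN·m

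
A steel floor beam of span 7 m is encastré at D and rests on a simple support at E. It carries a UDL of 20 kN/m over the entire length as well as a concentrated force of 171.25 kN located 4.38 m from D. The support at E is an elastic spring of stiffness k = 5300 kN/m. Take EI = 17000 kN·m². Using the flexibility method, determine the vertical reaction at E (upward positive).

R_E = 128.5 kN

Release the roller at E. Primary structure: cantilever fixed at D.
Free-end deflection of the primary structure under the applied loading (downward +):
  UDL 20: wL⁴/(8EI) = 6002/EI
  point load 171.25 at a = 4.38: Pa²(3L − a)/(6EI) = 9100/EI
  δ_0 = 15103/EI
Tip deflection under a unit load at E: L³/(3EI) = 114.3/EI.
With EI = 17000 kN·m²: δ_0 = 0.8884 m and δ_{EE} = 0.006725 m/kN.
Compatibility — the spring shortens by R_E/k under the reaction it provides: δ_0 − R_E·δ_{EE} = R_E/k. With 1/k = 0.000189 m/kN, R_E = δ_0 / (δ_{EE} + 1/k) = 0.8884 / (0.006725 + 0.000189) = 128.5 kN.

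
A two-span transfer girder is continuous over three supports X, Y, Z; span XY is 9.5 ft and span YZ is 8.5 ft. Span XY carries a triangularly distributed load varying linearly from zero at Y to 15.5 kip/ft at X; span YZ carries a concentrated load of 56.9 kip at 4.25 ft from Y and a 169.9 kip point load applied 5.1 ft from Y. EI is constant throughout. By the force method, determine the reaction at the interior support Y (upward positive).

R_Y = 165.6 kip

Insert a hinge at Y; M_Y is the redundant, and each span becomes simply supported.
Rotations at Y on the released spans (each span's end-slope, ×1/EI):
  span XY: triangular load, peak 15.5: 7w₀L³/(360EI) = 258.4/EI
  span YZ: point load 56.9 at a = 4.25: Pab(L + b)/(6LEI) = 256.9/EI
  span YZ: point load 169.9 at a = 5.1: Pab(L + b)/(6LEI) = 687.4/EI
  relative rotation θ_0 = (258.4 + 944.4)/EI = 1203/EI
A unit hogging moment at Y produces rotation L₁/(3EI) + L₂/(3EI) = 6/EI.
Slope continuity at Y: θ_0 = M_Y·6/EI, so M_Y = 1203/6 = 200.5 kip·ft (hogging).
Span XY, ΣM about X with M_Y applied at Y: R_Y^{XY}·9.5 = 233.1 + 200.5, so R_Y^{XY} = 45.64 kip and R_X = 73.62 − 45.64 = 27.98 kip.
Span YZ, ΣM about Z: R_Y^{YZ}·8.5 = 819.5 + 200.5, so R_Y^{YZ} = 120 kip and R_Z = 226.8 − 120 = 106.8 kip.
R_Y = 45.64 + 120 = 165.6 kip.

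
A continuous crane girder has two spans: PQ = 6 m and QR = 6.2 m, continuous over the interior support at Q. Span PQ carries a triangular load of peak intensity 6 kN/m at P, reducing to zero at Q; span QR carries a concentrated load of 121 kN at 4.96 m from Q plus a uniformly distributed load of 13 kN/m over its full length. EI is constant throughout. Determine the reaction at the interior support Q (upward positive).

R_Q = 94.95 kN

Release continuity at Q by inserting a hinge; the redundant is the internal moment M_Q. The primary structure is two simply-supported spans PQ and QR.
Rotations at Q on the released spans (each span's end-slope, ×1/EI):
  span PQ: triangular load, peak 6: 7w₀L³/(360EI) = 25.2/EI
  span QR: point load 121 at a = 4.96: Pab(L + b)/(6LEI) = 148.8/EI
  span QR: UDL 13: wL³/(24EI) = 129.1/EI
  relative rotation θ_0 = (25.2 + 277.9)/EI = 303.1/EI
A unit hogging moment at Q produces rotation L₁/(3EI) + L₂/(3EI) = 4.067/EI.
Slope continuity at Q: θ_0 = M_Q·4.067/EI, so M_Q = 303.1/4.067 = 74.54 kN·m (hogging).
Span PQ, ΣM about P with M_Q applied at Q: R_Q^{PQ}·6 = 36 + 74.54, so R_Q^{PQ} = 18.42 kN and R_P = 18 − 18.42 = -0.4235 kN.
Span QR, ΣM about R: R_Q^{QR}·6.2 = 399.9 + 74.54, so R_Q^{QR} = 76.52 kN and R_R = 201.6 − 76.52 = 125.1 kN.
R_Q = 18.42 + 76.52 = 94.95 kN.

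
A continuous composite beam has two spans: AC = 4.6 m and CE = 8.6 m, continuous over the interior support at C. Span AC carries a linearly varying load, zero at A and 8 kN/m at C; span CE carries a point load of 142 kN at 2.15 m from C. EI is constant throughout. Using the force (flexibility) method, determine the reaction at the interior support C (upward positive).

R_C = 163.6 kN

Insert a hinge at C; M_C is the redundant, and each span becomes simply supported.
Discontinuity in slope at C on the released structure — sum the simple-span end rotations:
  span AC: triangular load, peak 8: w₀L³/(45EI) = 17.3/EI
  span CE: point load 142 at a = 2.15: Pab(L + b)/(6LEI) = 574.3/EI
  relative rotation θ_0 = (17.3 + 574.3)/EI = 591.6/EI
A unit hogging moment at C produces rotation L₁/(3EI) + L₂/(3EI) = 4.4/EI.
Slope continuity at C: θ_0 = M_C·4.4/EI, so M_C = 591.6/4.4 = 134.5 kN·m (hogging).
Span AC, ΣM about A with M_C applied at C: R_C^{AC}·4.6 = 56.43 + 134.5, so R_C^{AC} = 41.5 kN and R_A = 18.4 − 41.5 = -23.1 kN.
Span CE, ΣM about E: R_C^{CE}·8.6 = 915.9 + 134.5, so R_C^{CE} = 122.1 kN and R_E = 142 − 122.1 = 19.86 kN.
R_C = 41.5 + 122.1 = 163.6 kN.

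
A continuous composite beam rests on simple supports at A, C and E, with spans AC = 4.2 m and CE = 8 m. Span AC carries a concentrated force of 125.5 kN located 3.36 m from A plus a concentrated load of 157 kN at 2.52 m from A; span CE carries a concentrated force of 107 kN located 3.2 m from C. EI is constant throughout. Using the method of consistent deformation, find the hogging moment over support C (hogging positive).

M_C = 177.5 kN·m

Insert a hinge at C; M_C is the redundant, and each span becomes simply supported.
Rotations at C on the released spans (each span's end-slope, ×1/EI):
  span AC: point load 125.5 at a = 3.36: Pab(L + a)/(6LEI) = 106.3/EI
  span AC: point load 157 at a = 2.52: Pab(L + a)/(6LEI) = 177.2/EI
  span CE: point load 107 at a = 3.2: Pab(L + b)/(6LEI) = 438.3/EI
  relative rotation θ_0 = (283.5 + 438.3)/EI = 721.8/EI
A unit hogging moment at C produces rotation L₁/(3EI) + L₂/(3EI) = 4.067/EI.
Slope continuity at C: θ_0 = M_C·4.067/EI, so M_C = 721.8/4.067 = 177.5 kN·m (hogging).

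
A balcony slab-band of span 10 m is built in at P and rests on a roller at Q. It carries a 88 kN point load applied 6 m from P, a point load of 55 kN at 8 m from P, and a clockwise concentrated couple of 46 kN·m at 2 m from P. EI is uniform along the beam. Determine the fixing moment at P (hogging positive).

Remove the prop at Q; the released (primary) structure is a cantilever built in at P.
Free-end deflection of the primary structure under the applied loading (downward +):
  point load 88 at a = 6: Pa²(3L − a)/(6EI) = 12672/EI
  point load 55 at a = 8: Pa²(3L − a)/(6EI) = 12907/EI
  clockwise couple 46 at a = 2: M₀a(2L − a)/(2EI) = 828/EI
  δ_0 = 26407/EI
Flexibility coefficient — unit upward force at Q: δ_{QQ} = L³/(3EI) = 333.3/EI.
The prop prevents deflection at Q: R_Q = δ_0/δ_{QQ} = 26407/333.3 = 79.22 kN.
Moment equilibrium about P: M_P = Σ(load moments about P) − R_Q·L = 1014 − 79.22×10 = 221.8 kN·m.

M_P = 221.8 kN·m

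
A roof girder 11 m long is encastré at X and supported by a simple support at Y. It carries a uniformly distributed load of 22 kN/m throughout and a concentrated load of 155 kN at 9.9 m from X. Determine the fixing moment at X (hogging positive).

Take the reaction at Y as the redundant and release it; the primary structure is a cantilever fixed at X.
Deflection at Y on the released cantilever, summing each load's contribution:
  UDL 22: wL⁴/(8EI) = 40263/EI
  point load 155 at a = 9.9: Pa²(3L − a)/(6EI) = 58487/EI
  δ_0 = 98750/EI
Tip deflection under a unit load at Y: L³/(3EI) = 443.7/EI.
The prop prevents deflection at Y: R_Y = δ_0/δ_{YY} = 98750/443.7 = 222.6 kN.
Moment equilibrium about X: M_X = Σ(load moments about X) − R_Y·L = 2866 − 222.6×11 = 417.1 kN·m.

M_X = 417.1 kN·m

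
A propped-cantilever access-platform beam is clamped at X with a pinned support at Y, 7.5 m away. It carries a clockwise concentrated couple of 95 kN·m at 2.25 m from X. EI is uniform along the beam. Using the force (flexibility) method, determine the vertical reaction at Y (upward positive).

R_Y = 9.69 kN

Take the reaction at Y as the redundant and release it; the primary structure is a cantilever fixed at X.
Downward deflection at the released point Y due to the loads:
  clockwise couple 95 at a = 2.25: M₀a(2L − a)/(2EI) = 1363/EI
Tip deflection under a unit load at Y: L³/(3EI) = 140.6/EI.
The prop prevents deflection at Y: R_Y = δ_0/δ_{YY} = 1363/140.6 = 9.69 kN.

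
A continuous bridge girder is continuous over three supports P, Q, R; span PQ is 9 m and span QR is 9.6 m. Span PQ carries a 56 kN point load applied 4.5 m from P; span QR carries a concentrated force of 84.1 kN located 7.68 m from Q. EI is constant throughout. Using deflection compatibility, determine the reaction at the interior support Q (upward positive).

R_Q = 63.28 kN

Release continuity at Q by inserting a hinge; the redundant is the internal moment M_Q. The primary structure is two simply-supported spans PQ and QR.
Rotations at Q on the released spans (each span's end-slope, ×1/EI):
  span PQ: point load 56 at a = 4.5: Pab(L + a)/(6LEI) = 283.5/EI
  span QR: point load 84.1 at a = 7.68: Pab(L + b)/(6LEI) = 248/EI
  relative rotation θ_0 = (283.5 + 248)/EI = 531.5/EI
A unit hogging moment at Q produces rotation L₁/(3EI) + L₂/(3EI) = 6.2/EI.
Slope continuity at Q: θ_0 = M_Q·6.2/EI, so M_Q = 531.5/6.2 = 85.73 kN·m (hogging).
Span PQ, ΣM about P with M_Q applied at Q: R_Q^{PQ}·9 = 252 + 85.73, so R_Q^{PQ} = 37.53 kN and R_P = 56 − 37.53 = 18.47 kN.
Span QR, ΣM about R: R_Q^{QR}·9.6 = 161.5 + 85.73, so R_Q^{QR} = 25.75 kN and R_R = 84.1 − 25.75 = 58.35 kN.
R_Q = 37.53 + 25.75 = 63.28 kN.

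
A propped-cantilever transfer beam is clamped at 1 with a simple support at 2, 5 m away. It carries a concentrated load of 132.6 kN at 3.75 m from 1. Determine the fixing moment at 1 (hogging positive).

M_1 = 77.7 kN·m

Take the reaction at 2 as the redundant and release it; the primary structure is a cantilever fixed at 1.
Free-end deflection of the primary structure under the applied loading (downward +):
  point load 132.6 at a = 3.75: Pa²(3L − a)/(6EI) = 3496/EI
Flexibility coefficient — unit upward force at 2: δ_{22} = L³/(3EI) = 41.67/EI.
The prop prevents deflection at 2: R_2 = δ_0/δ_{22} = 3496/41.67 = 83.91 kN.
Moment equilibrium about 1: M_1 = Σ(load moments about 1) − R_2·L = 497.2 − 83.91×5 = 77.7 kN·m.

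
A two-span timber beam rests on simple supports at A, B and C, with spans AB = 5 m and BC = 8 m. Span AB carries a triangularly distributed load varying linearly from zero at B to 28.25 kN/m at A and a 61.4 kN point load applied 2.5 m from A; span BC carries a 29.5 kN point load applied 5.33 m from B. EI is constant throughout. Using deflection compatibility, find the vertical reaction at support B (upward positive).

R_B = 83.43 kN

Take M_B as the redundant. Released structure: two simple spans AB and BC with a hinge at B.
End slopes at the hinge B, treating each span as simply supported:
  span AB: triangular load, peak 28.25: 7w₀L³/(360EI) = 68.66/EI
  span AB: point load 61.4 at a = 2.5: Pab(L + a)/(6LEI) = 95.94/EI
  span BC: point load 29.5 at a = 5.33: Pab(L + b)/(6LEI) = 93.32/EI
  relative rotation θ_0 = (164.6 + 93.32)/EI = 257.9/EI
A unit hogging moment at B produces rotation L₁/(3EI) + L₂/(3EI) = 4.333/EI.
Slope continuity at B: θ_0 = M_B·4.333/EI, so M_B = 257.9/4.333 = 59.52 kN·m (hogging).
Span AB, ΣM about A with M_B applied at B: R_B^{AB}·5 = 271.2 + 59.52, so R_B^{AB} = 66.15 kN and R_A = 132 − 66.15 = 65.88 kN.
Span BC, ΣM about C: R_B^{BC}·8 = 78.77 + 59.52, so R_B^{BC} = 17.29 kN and R_C = 29.5 − 17.29 = 12.21 kN.
R_B = 66.15 + 17.29 = 83.43 kN.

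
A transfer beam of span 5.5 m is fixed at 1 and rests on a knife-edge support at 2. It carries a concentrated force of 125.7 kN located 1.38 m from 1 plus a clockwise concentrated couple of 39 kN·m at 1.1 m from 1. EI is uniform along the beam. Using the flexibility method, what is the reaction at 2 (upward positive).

R_2 = 14.71 kN

Release the roller at 2. Primary structure: cantilever fixed at 1.
Downward deflection at the released point 2 due to the loads:
  point load 125.7 at a = 1.38: Pa²(3L − a)/(6EI) = 603.2/EI
  clockwise couple 39 at a = 1.1: M₀a(2L − a)/(2EI) = 212.4/EI
  δ_0 = 815.6/EI
Flexibility coefficient — unit upward force at 2: δ_{22} = L³/(3EI) = 55.46/EI.
Compatibility at 2: δ_0 − R_2·δ_{22} = 0, so R_2 = 815.6/55.46 = 14.71 kN.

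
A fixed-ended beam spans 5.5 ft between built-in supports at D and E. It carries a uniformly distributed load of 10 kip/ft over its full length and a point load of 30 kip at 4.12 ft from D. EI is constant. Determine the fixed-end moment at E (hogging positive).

M_E = 48.44 kip·ft

Release both end moments; the primary structure is a simply-supported span DE with redundants M_D and M_E.
On the primary (simply-supported) span, the end slopes from the loading are:
  at D: UDL 10: wL³/(24EI) = 69.32/EI
  at E: UDL 10: wL³/(24EI) = 69.32/EI
  at D: point load 30 at a = 4.12: Pab(L + b)/(6LEI) = 35.56/EI
  at E: point load 30 at a = 4.12: Pab(L + a)/(6LEI) = 49.72/EI
  θ_D0 = 104.9/EI,  θ_E0 = 119/EI
Flexibility coefficients: a unit moment at one end gives L/(3EI) there and L/(6EI) at the far end, so f₁₁ = f₂₂ = 1.833/EI and f₁₂ = f₂₁ = 0.9167/EI.
Compatibility — zero rotation at each built-in end:
  1.833 M_D + 0.9167 M_E = 104.9
  0.9167 M_D + 1.833 M_E = 119
Solving the pair gives M_D = 32.99 kip·ft and M_E = 48.44 kip·ft (hogging).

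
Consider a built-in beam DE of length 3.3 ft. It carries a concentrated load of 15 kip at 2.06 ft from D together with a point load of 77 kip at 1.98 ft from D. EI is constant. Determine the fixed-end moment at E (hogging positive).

Release both end moments; the primary structure is a simply-supported span DE with redundants M_D and M_E.
Simple-span end rotations at D and E under the given loads:
  at D: point load 15 at a = 2.06: Pab(L + b)/(6LEI) = 8.786/EI
  at E: point load 15 at a = 2.06: Pab(L + a)/(6LEI) = 10.37/EI
  at D: point load 77 at a = 1.98: Pab(L + b)/(6LEI) = 46.96/EI
  at E: point load 77 at a = 1.98: Pab(L + a)/(6LEI) = 53.67/EI
  θ_D0 = 55.74/EI,  θ_E0 = 64.04/EI
Flexibility coefficients: a unit moment at one end gives L/(3EI) there and L/(6EI) at the far end, so f₁₁ = f₂₂ = 1.1/EI and f₁₂ = f₂₁ = 0.55/EI.
Compatibility — zero rotation at each built-in end:
  1.1 M_D + 0.55 M_E = 55.74
  0.55 M_D + 1.1 M_E = 64.04
Solving the pair gives M_D = 28.76 kip·ft and M_E = 43.84 kip·ft (hogging).

M_E = 43.84 kip·ft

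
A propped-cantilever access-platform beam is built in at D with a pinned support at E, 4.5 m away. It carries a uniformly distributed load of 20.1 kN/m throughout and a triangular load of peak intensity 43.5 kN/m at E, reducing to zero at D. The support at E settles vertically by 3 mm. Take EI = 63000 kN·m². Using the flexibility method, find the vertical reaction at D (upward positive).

R_D = 106.8 kN

Remove the prop at E; the released (primary) structure is a cantilever built in at D.
Deflection at E on the released cantilever, summing each load's contribution:
  UDL 20.1: wL⁴/(8EI) = 1030/EI
  triangular load, peak 43.5 at the free end: 11w₀L⁴/(120EI) = 1635/EI
  δ_0 = 2665/EI
Flexibility coefficient — unit upward force at E: δ_{EE} = L³/(3EI) = 30.38/EI.
With EI = 63000 kN·m²: δ_0 = 0.042308 m and δ_{EE} = 0.000482 m/kN.
Compatibility — the beam at E must follow the support down by 0.003 m: δ_0 − R_E·δ_{EE} = 0.003, so R_E = (0.042308 − 0.003)/0.000482 = 81.53 kN.
Vertical equilibrium: R_D = ΣP − R_E = 188.3 − 81.53 = 106.8 kN.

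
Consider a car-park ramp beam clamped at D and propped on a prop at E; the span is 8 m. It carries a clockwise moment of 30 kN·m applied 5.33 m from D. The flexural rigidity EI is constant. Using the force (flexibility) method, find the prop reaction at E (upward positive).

R_E = 4.998 kN

Choose R_E as the redundant. The primary structure is the cantilever fixed at D.
Primary-structure tip deflection at E by superposition:
  clockwise couple 30 at a = 5.33: M₀a(2L − a)/(2EI) = 853.1/EI
Flexibility coefficient — unit upward force at E: δ_{EE} = L³/(3EI) = 170.7/EI.
Compatibility at E: δ_0 − R_E·δ_{EE} = 0, so R_E = 853.1/170.7 = 4.998 kN.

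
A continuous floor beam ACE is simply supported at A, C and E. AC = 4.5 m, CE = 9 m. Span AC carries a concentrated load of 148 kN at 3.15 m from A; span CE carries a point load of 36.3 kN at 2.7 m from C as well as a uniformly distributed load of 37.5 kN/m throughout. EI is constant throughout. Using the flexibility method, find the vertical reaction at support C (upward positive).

R_C = 408.3 kN

Insert a hinge at C; M_C is the redundant, and each span becomes simply supported.
Rotations at C on the released spans (each span's end-slope, ×1/EI):
  span AC: point load 148 at a = 3.15: Pab(L + a)/(6LEI) = 178.3/EI
  span CE: point load 36.3 at a = 2.7: Pab(L + b)/(6LEI) = 174.9/EI
  span CE: UDL 37.5: wL³/(24EI) = 1139/EI
  relative rotation θ_0 = (178.3 + 1314)/EI = 1492/EI
A unit hogging moment at C produces rotation L₁/(3EI) + L₂/(3EI) = 4.5/EI.
Slope continuity at C: θ_0 = M_C·4.5/EI, so M_C = 1492/4.5 = 331.6 kN·m (hogging).
Span AC, ΣM about A with M_C applied at C: R_C^{AC}·4.5 = 466.2 + 331.6, so R_C^{AC} = 177.3 kN and R_A = 148 − 177.3 = -29.3 kN.
Span CE, ΣM about E: R_C^{CE}·9 = 1747 + 331.6, so R_C^{CE} = 231 kN and R_E = 373.8 − 231 = 142.8 kN.
R_C = 177.3 + 231 = 408.3 kN.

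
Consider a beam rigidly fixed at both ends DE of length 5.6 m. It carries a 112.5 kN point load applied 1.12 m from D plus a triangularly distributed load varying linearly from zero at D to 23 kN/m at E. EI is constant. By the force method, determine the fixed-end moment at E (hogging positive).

Take the two fixed-end moments M_D, M_E as redundants; the released structure is the simple span DE.
End rotations of the released simple span under the applied load (×1/EI):
  at D: point load 112.5 at a = 1.12: Pab(L + b)/(6LEI) = 169.3/EI
  at E: point load 112.5 at a = 1.12: Pab(L + a)/(6LEI) = 112.9/EI
  at D: triangular load, peak 23: 7w₀L³/(360EI) = 78.54/EI
  at E: triangular load, peak 23: w₀L³/(45EI) = 89.76/EI
  θ_D0 = 247.9/EI,  θ_E0 = 202.7/EI
Flexibility coefficients: a unit moment at one end gives L/(3EI) there and L/(6EI) at the far end, so f₁₁ = f₂₂ = 1.867/EI and f₁₂ = f₂₁ = 0.9333/EI.
Compatibility — zero rotation at each built-in end:
  1.867 M_D + 0.9333 M_E = 247.9
  0.9333 M_D + 1.867 M_E = 202.7
Solving the pair gives M_D = 104.7 kN·m and M_E = 56.22 kN·m (hogging).

M_E = 56.22 kN·m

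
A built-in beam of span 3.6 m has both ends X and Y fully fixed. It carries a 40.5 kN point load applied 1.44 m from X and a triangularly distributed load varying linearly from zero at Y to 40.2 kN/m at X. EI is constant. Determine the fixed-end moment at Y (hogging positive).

Take the two fixed-end moments M_X, M_Y as redundants; the released structure is the simple span XY.
On the primary (simply-supported) span, the end slopes from the loading are:
  at X: point load 40.5 at a = 1.44: Pab(L + b)/(6LEI) = 33.59/EI
  at Y: point load 40.5 at a = 1.44: Pab(L + a)/(6LEI) = 29.39/EI
  at X: triangular load, peak 40.2: w₀L³/(45EI) = 41.68/EI
  at Y: triangular load, peak 40.2: 7w₀L³/(360EI) = 36.47/EI
  θ_X0 = 75.27/EI,  θ_Y0 = 65.86/EI
Flexibility coefficients: a unit moment at one end gives L/(3EI) there and L/(6EI) at the far end, so f₁₁ = f₂₂ = 1.2/EI and f₁₂ = f₂₁ = 0.6/EI.
Compatibility — zero rotation at each built-in end:
  1.2 M_X + 0.6 M_Y = 75.27
  0.6 M_X + 1.2 M_Y = 65.86
Solving the pair gives M_X = 47.04 kN·m and M_Y = 31.36 kN·m (hogging).

M_Y = 31.36 kN·m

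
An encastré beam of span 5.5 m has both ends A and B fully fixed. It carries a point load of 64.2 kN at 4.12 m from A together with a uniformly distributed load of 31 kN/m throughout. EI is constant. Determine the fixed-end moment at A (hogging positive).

Release both end moments; the primary structure is a simply-supported span AB with redundants M_A and M_B.
End rotations of the released simple span under the applied load (×1/EI):
  at A: point load 64.2 at a = 4.12: Pab(L + b)/(6LEI) = 76.1/EI
  at B: point load 64.2 at a = 4.12: Pab(L + a)/(6LEI) = 106.4/EI
  at A: UDL 31: wL³/(24EI) = 214.9/EI
  at B: UDL 31: wL³/(24EI) = 214.9/EI
  θ_A0 = 291/EI,  θ_B0 = 321.3/EI
Flexibility coefficients: a unit moment at one end gives L/(3EI) there and L/(6EI) at the far end, so f₁₁ = f₂₂ = 1.833/EI and f₁₂ = f₂₁ = 0.9167/EI.
Compatibility — zero rotation at each built-in end:
  1.833 M_A + 0.9167 M_B = 291
  0.9167 M_A + 1.833 M_B = 321.3
Solving the pair gives M_A = 94.8 kN·m and M_B = 127.9 kN·m (hogging).

M_A = 94.8 kN·m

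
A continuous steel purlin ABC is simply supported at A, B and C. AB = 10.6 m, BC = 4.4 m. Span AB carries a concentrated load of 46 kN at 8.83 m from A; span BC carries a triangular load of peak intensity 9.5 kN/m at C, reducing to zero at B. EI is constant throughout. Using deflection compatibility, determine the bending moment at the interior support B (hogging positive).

Release continuity at B by inserting a hinge; the redundant is the internal moment M_B. The primary structure is two simply-supported spans AB and BC.
Rotations at B on the released spans (each span's end-slope, ×1/EI):
  span AB: point load 46 at a = 8.83: Pab(L + a)/(6LEI) = 219.6/EI
  span BC: triangular load, peak 9.5: 7w₀L³/(360EI) = 15.74/EI
  relative rotation θ_0 = (219.6 + 15.74)/EI = 235.4/EI
A unit hogging moment at B produces rotation L₁/(3EI) + L₂/(3EI) = 5/EI.
Slope continuity at B: θ_0 = M_B·5/EI, so M_B = 235.4/5 = 47.07 kN·m (hogging).

M_B = 47.07 kN·m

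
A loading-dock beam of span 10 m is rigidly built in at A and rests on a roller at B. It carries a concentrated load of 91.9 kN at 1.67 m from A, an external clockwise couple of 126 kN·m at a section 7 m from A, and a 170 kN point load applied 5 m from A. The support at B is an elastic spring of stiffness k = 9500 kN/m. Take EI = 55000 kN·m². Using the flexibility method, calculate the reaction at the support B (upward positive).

Take the reaction at B as the redundant and release it; the primary structure is a cantilever fixed at A.
Free-end deflection of the primary structure under the applied loading (downward +):
  point load 91.9 at a = 1.67: Pa²(3L − a)/(6EI) = 1210/EI
  clockwise couple 126 at a = 7: M₀a(2L − a)/(2EI) = 5733/EI
  point load 170 at a = 5: Pa²(3L − a)/(6EI) = 17708/EI
  δ_0 = 24651/EI
Tip deflection under a unit load at B: L³/(3EI) = 333.3/EI.
With EI = 55000 kN·m²: δ_0 = 0.44821 m and δ_{BB} = 0.006061 m/kN.
Compatibility — the spring shortens by R_B/k under the reaction it provides: δ_0 − R_B·δ_{BB} = R_B/k. With 1/k = 0.000105 m/kN, R_B = δ_0 / (δ_{BB} + 1/k) = 0.44821 / (0.006061 + 0.000105) = 72.69 kN.

R_B = 72.69 kN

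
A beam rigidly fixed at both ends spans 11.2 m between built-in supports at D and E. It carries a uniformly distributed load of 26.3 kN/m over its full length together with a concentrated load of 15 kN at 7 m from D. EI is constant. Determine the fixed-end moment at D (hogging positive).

M_D = 289.7 kN·m

Release both end moments; the primary structure is a simply-supported span DE with redundants M_D and M_E.
On the primary (simply-supported) span, the end slopes from the loading are:
  at D: UDL 26.3: wL³/(24EI) = 1540/EI
  at E: UDL 26.3: wL³/(24EI) = 1540/EI
  at D: point load 15 at a = 7: Pab(L + b)/(6LEI) = 101.1/EI
  at E: point load 15 at a = 7: Pab(L + a)/(6LEI) = 119.4/EI
  θ_D0 = 1641/EI,  θ_E0 = 1659/EI
Flexibility coefficients: a unit moment at one end gives L/(3EI) there and L/(6EI) at the far end, so f₁₁ = f₂₂ = 3.733/EI and f₁₂ = f₂₁ = 1.867/EI.
Compatibility — zero rotation at each built-in end:
  3.733 M_D + 1.867 M_E = 1641
  1.867 M_D + 3.733 M_E = 1659
Solving the pair gives M_D = 289.7 kN·m and M_E = 299.5 kN·m (hogging).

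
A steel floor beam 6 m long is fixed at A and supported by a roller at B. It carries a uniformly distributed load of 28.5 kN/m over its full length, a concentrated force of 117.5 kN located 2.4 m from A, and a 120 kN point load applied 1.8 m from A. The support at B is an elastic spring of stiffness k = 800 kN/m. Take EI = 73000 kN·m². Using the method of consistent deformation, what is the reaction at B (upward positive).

Choose R_B as the redundant. The primary structure is the cantilever fixed at A.
Downward deflection at the released point B due to the loads:
  UDL 28.5: wL⁴/(8EI) = 4617/EI
  point load 117.5 at a = 2.4: Pa²(3L − a)/(6EI) = 1760/EI
  point load 120 at a = 1.8: Pa²(3L − a)/(6EI) = 1050/EI
  δ_0 = 7426/EI
Tip deflection under a unit load at B: L³/(3EI) = 72/EI.
With EI = 73000 kN·m²: δ_0 = 0.10173 m and δ_{BB} = 0.000986 m/kN.
Compatibility — the spring shortens by R_B/k under the reaction it provides: δ_0 − R_B·δ_{BB} = R_B/k. With 1/k = 0.00125 m/kN, R_B = δ_0 / (δ_{BB} + 1/k) = 0.10173 / (0.000986 + 0.00125) = 45.49 kN.

R_B = 45.49 kN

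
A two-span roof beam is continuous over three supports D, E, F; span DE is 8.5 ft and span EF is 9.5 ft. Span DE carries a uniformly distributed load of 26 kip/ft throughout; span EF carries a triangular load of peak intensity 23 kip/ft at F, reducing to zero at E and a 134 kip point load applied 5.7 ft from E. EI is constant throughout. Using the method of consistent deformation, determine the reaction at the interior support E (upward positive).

R_E = 264.6 kip

Release continuity at E by inserting a hinge; the redundant is the internal moment M_E. The primary structure is two simply-supported spans DE and EF.
Discontinuity in slope at E on the released structure — sum the simple-span end rotations:
  span DE: UDL 26: wL³/(24EI) = 665.3/EI
  span EF: triangular load, peak 23: 7w₀L³/(360EI) = 383.4/EI
  span EF: point load 134 at a = 5.7: Pab(L + b)/(6LEI) = 677.2/EI
  relative rotation θ_0 = (665.3 + 1061)/EI = 1726/EI
A unit hogging moment at E produces rotation L₁/(3EI) + L₂/(3EI) = 6/EI.
Slope continuity at E: θ_0 = M_E·6/EI, so M_E = 1726/6 = 287.7 kip·ft (hogging).
Span DE, ΣM about D with M_E applied at E: R_E^{DE}·8.5 = 939.2 + 287.7, so R_E^{DE} = 144.3 kip and R_D = 221 − 144.3 = 76.66 kip.
Span EF, ΣM about F: R_E^{EF}·9.5 = 855.2 + 287.7, so R_E^{EF} = 120.3 kip and R_F = 243.2 − 120.3 = 123 kip.
R_E = 144.3 + 120.3 = 264.6 kip.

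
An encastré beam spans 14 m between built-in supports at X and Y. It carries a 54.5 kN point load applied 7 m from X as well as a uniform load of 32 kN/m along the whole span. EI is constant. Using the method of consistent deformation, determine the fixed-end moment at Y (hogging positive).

Release both end moments; the primary structure is a simply-supported span XY with redundants M_X and M_Y.
End rotations of the released simple span under the applied load (×1/EI):
  at X: point load 54.5 at a = 7: Pab(L + b)/(6LEI) = 667.6/EI
  at Y: point load 54.5 at a = 7: Pab(L + a)/(6LEI) = 667.6/EI
  at X: UDL 32: wL³/(24EI) = 3659/EI
  at Y: UDL 32: wL³/(24EI) = 3659/EI
  θ_X0 = 4326/EI,  θ_Y0 = 4326/EI
Flexibility coefficients: a unit moment at one end gives L/(3EI) there and L/(6EI) at the far end, so f₁₁ = f₂₂ = 4.667/EI and f₁₂ = f₂₁ = 2.333/EI.
Compatibility — zero rotation at each built-in end:
  4.667 M_X + 2.333 M_Y = 4326
  2.333 M_X + 4.667 M_Y = 4326
Solving the pair gives M_X = 618 kN·m and M_Y = 618 kN·m (hogging).

M_Y = 618 kN·m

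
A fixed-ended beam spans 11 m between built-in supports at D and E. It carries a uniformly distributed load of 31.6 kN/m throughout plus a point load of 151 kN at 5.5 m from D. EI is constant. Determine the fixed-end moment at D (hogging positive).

Release both end moments; the primary structure is a simply-supported span DE with redundants M_D and M_E.
End rotations of the released simple span under the applied load (×1/EI):
  at D: UDL 31.6: wL³/(24EI) = 1752/EI
  at E: UDL 31.6: wL³/(24EI) = 1752/EI
  at D: point load 151 at a = 5.5: Pab(L + b)/(6LEI) = 1142/EI
  at E: point load 151 at a = 5.5: Pab(L + a)/(6LEI) = 1142/EI
  θ_D0 = 2894/EI,  θ_E0 = 2894/EI
Flexibility coefficients: a unit moment at one end gives L/(3EI) there and L/(6EI) at the far end, so f₁₁ = f₂₂ = 3.667/EI and f₁₂ = f₂₁ = 1.833/EI.
Compatibility — zero rotation at each built-in end:
  3.667 M_D + 1.833 M_E = 2894
  1.833 M_D + 3.667 M_E = 2894
Solving the pair gives M_D = 526.3 kN·m and M_E = 526.3 kN·m (hogging).

M_D = 526.3 kN·m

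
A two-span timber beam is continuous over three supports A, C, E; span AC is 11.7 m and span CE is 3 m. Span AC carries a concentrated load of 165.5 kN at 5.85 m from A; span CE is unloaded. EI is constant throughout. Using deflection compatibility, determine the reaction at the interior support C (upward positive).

R_C = 203.8 kN

Insert a hinge at C; M_C is the redundant, and each span becomes simply supported.
Discontinuity in slope at C on the released structure — sum the simple-span end rotations:
  span AC: point load 165.5 at a = 5.85: Pab(L + a)/(6LEI) = 1416/EI
  relative rotation θ_0 = (1416 + 0)/EI = 1416/EI
A unit hogging moment at C produces rotation L₁/(3EI) + L₂/(3EI) = 4.9/EI.
Compatibility: M_C·(L₁+L₂)/(3EI) = θ_0, giving M_C = 289 kN·m (hogging).
Span AC, ΣM about A with M_C applied at C: R_C^{AC}·11.7 = 968.2 + 289, so R_C^{AC} = 107.4 kN and R_A = 165.5 − 107.4 = 58.05 kN.
Span CE, ΣM about E: R_C^{CE}·3 = 0 + 289, so R_C^{CE} = 96.32 kN and R_E = 0 − 96.32 = -96.32 kN.
R_C = 107.4 + 96.32 = 203.8 kN.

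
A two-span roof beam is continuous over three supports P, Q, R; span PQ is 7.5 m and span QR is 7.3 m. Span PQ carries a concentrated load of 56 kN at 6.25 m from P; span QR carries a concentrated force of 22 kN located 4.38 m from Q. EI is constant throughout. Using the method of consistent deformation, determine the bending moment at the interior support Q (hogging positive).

Release continuity at Q by inserting a hinge; the redundant is the internal moment M_Q. The primary structure is two simply-supported spans PQ and QR.
End slopes at the hinge Q, treating each span as simply supported:
  span PQ: point load 56 at a = 6.25: Pab(L + a)/(6LEI) = 133.7/EI
  span QR: point load 22 at a = 4.38: Pab(L + b)/(6LEI) = 65.65/EI
  relative rotation θ_0 = (133.7 + 65.65)/EI = 199.3/EI
A unit hogging moment at Q produces rotation L₁/(3EI) + L₂/(3EI) = 4.933/EI.
Slope continuity at Q: θ_0 = M_Q·4.933/EI, so M_Q = 199.3/4.933 = 40.41 kN·m (hogging).

M_Q = 40.41 kN·m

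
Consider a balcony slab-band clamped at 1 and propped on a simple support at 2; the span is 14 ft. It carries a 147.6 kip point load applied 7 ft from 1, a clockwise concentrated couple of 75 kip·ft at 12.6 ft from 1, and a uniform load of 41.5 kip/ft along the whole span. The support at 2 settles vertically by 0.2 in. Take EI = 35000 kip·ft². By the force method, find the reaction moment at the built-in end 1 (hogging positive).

Release the roller at 2. Primary structure: cantilever fixed at 1.
Downward deflection at the released point 2 due to the loads:
  point load 147.6 at a = 7: Pa²(3L − a)/(6EI) = 42189/EI
  clockwise couple 75 at a = 12.6: M₀a(2L − a)/(2EI) = 7276/EI
  UDL 41.5: wL⁴/(8EI) = 199283/EI
  δ_0 = 248748/EI
Flexibility coefficient — unit upward force at 2: δ_{22} = L³/(3EI) = 914.7/EI.
With EI = 35000 kip·ft²: δ_0 = 7.1071 ft and δ_{22} = 0.026133 ft/kip.
Compatibility — the beam at 2 must follow the support down by 0.01667 ft: δ_0 − R_2·δ_{22} = 0.01667, so R_2 = (7.1071 − 0.01667)/0.026133 = 271.3 kip.
Moment equilibrium about 1: M_1 = Σ(load moments about 1) − R_2·L = 5175 − 271.3×14 = 1377 kip·ft.

M_1 = 1377 kip·ft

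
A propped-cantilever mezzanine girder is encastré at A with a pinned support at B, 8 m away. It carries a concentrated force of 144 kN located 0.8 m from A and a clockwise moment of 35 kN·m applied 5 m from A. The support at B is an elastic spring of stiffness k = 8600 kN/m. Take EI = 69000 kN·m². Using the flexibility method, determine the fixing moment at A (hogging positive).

Choose R_B as the redundant. The primary structure is the cantilever fixed at A.
Free-end deflection of the primary structure under the applied loading (downward +):
  point load 144 at a = 0.8: Pa²(3L − a)/(6EI) = 356.4/EI
  clockwise couple 35 at a = 5: M₀a(2L − a)/(2EI) = 962.5/EI
  δ_0 = 1319/EI
Flexibility coefficient — unit upward force at B: δ_{BB} = L³/(3EI) = 170.7/EI.
With EI = 69000 kN·m²: δ_0 = 0.019114 m and δ_{BB} = 0.002473 m/kN.
Compatibility — the spring shortens by R_B/k under the reaction it provides: δ_0 − R_B·δ_{BB} = R_B/k. With 1/k = 0.000116 m/kN, R_B = δ_0 / (δ_{BB} + 1/k) = 0.019114 / (0.002473 + 0.000116) = 7.381 kN.
Moment equilibrium about A: M_A = Σ(load moments about A) − R_B·L = 150.2 − 7.381×8 = 91.15 kN·m.

M_A = 91.15 kN·m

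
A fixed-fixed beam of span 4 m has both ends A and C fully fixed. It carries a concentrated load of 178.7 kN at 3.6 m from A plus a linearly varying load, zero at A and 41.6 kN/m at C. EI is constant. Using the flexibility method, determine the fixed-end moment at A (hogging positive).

Take the two fixed-end moments M_A, M_C as redundants; the released structure is the simple span AC.
Simple-span end rotations at A and C under the given loads:
  at A: point load 178.7 at a = 3.6: Pab(L + b)/(6LEI) = 47.18/EI
  at C: point load 178.7 at a = 3.6: Pab(L + a)/(6LEI) = 81.49/EI
  at A: triangular load, peak 41.6: 7w₀L³/(360EI) = 51.77/EI
  at C: triangular load, peak 41.6: w₀L³/(45EI) = 59.16/EI
  θ_A0 = 98.95/EI,  θ_C0 = 140.7/EI
Flexibility coefficients: a unit moment at one end gives L/(3EI) there and L/(6EI) at the far end, so f₁₁ = f₂₂ = 1.333/EI and f₁₂ = f₂₁ = 0.6667/EI.
Compatibility — zero rotation at each built-in end:
  1.333 M_A + 0.6667 M_C = 98.95
  0.6667 M_A + 1.333 M_C = 140.7
Solving the pair gives M_A = 28.62 kN·m and M_C = 91.18 kN·m (hogging).

M_A = 28.62 kN·m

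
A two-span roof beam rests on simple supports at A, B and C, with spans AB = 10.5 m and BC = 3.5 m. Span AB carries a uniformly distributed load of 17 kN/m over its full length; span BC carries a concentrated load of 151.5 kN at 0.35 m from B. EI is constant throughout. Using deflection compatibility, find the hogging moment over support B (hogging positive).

Insert a hinge at B; M_B is the redundant, and each span becomes simply supported.
End slopes at the hinge B, treating each span as simply supported:
  span AB: UDL 17: wL³/(24EI) = 820/EI
  span BC: point load 151.5 at a = 0.35: Pab(L + b)/(6LEI) = 52.89/EI
  relative rotation θ_0 = (820 + 52.89)/EI = 872.9/EI
A unit hogging moment at B produces rotation L₁/(3EI) + L₂/(3EI) = 4.667/EI.
Slope continuity at B: θ_0 = M_B·4.667/EI, so M_B = 872.9/4.667 = 187 kN·m (hogging).

M_B = 187 kN·m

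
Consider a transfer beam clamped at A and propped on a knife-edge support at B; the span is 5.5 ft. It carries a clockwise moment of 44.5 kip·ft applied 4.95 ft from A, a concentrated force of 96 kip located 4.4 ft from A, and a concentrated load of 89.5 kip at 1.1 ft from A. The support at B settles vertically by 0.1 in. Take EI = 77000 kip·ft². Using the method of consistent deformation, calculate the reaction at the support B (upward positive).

R_B = 73.04 kip

Choose R_B as the redundant. The primary structure is the cantilever fixed at A.
Deflection at B on the released cantilever, summing each load's contribution:
  clockwise couple 44.5 at a = 4.95: M₀a(2L − a)/(2EI) = 666.3/EI
  point load 96 at a = 4.4: Pa²(3L − a)/(6EI) = 3748/EI
  point load 89.5 at a = 1.1: Pa²(3L − a)/(6EI) = 278/EI
  δ_0 = 4692/EI
Tip deflection under a unit load at B: L³/(3EI) = 55.46/EI.
With EI = 77000 kip·ft²: δ_0 = 0.06094 ft and δ_{BB} = 0.00072 ft/kip.
Compatibility — the beam at B must follow the support down by 0.008333 ft: δ_0 − R_B·δ_{BB} = 0.008333, so R_B = (0.06094 − 0.008333)/0.00072 = 73.04 kip.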